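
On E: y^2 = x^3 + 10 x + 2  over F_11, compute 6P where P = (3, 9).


k = 6 = 110_2 (binary, LSB first: 011)
Double-and-add from P = (3, 9):
  bit 0 = 0: acc unchanged = O
  bit 1 = 1: acc = O + (6, 5) = (6, 5)
  bit 2 = 1: acc = (6, 5) + (8, 0) = (6, 6)

6P = (6, 6)


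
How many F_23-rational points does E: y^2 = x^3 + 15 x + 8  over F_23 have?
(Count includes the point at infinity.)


For each x in F_23, count y with y^2 = x^3 + 15 x + 8 mod 23:
  x = 0: RHS = 8, y in [10, 13]  -> 2 point(s)
  x = 1: RHS = 1, y in [1, 22]  -> 2 point(s)
  x = 2: RHS = 0, y in [0]  -> 1 point(s)
  x = 5: RHS = 1, y in [1, 22]  -> 2 point(s)
  x = 10: RHS = 8, y in [10, 13]  -> 2 point(s)
  x = 11: RHS = 9, y in [3, 20]  -> 2 point(s)
  x = 13: RHS = 8, y in [10, 13]  -> 2 point(s)
  x = 14: RHS = 18, y in [8, 15]  -> 2 point(s)
  x = 17: RHS = 1, y in [1, 22]  -> 2 point(s)
  x = 21: RHS = 16, y in [4, 19]  -> 2 point(s)
Affine points: 19. Add the point at infinity: total = 20.

#E(F_23) = 20


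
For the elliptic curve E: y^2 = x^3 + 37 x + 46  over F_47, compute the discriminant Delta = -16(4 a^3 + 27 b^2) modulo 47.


4 a^3 + 27 b^2 = 4*37^3 + 27*46^2 = 202612 + 57132 = 259744
Delta = -16 * (259744) = -4155904
Delta mod 47 = 24

Delta = 24 (mod 47)


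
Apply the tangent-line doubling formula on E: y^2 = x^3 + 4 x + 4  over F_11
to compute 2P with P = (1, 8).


Doubling: s = (3 x1^2 + a) / (2 y1)
s = (3*1^2 + 4) / (2*8) mod 11 = 8
x3 = s^2 - 2 x1 mod 11 = 8^2 - 2*1 = 7
y3 = s (x1 - x3) - y1 mod 11 = 8 * (1 - 7) - 8 = 10

2P = (7, 10)


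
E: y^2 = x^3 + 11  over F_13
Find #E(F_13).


For each x in F_13, count y with y^2 = x^3 + 0 x + 11 mod 13:
  x = 1: RHS = 12, y in [5, 8]  -> 2 point(s)
  x = 3: RHS = 12, y in [5, 8]  -> 2 point(s)
  x = 4: RHS = 10, y in [6, 7]  -> 2 point(s)
  x = 7: RHS = 3, y in [4, 9]  -> 2 point(s)
  x = 8: RHS = 3, y in [4, 9]  -> 2 point(s)
  x = 9: RHS = 12, y in [5, 8]  -> 2 point(s)
  x = 10: RHS = 10, y in [6, 7]  -> 2 point(s)
  x = 11: RHS = 3, y in [4, 9]  -> 2 point(s)
  x = 12: RHS = 10, y in [6, 7]  -> 2 point(s)
Affine points: 18. Add the point at infinity: total = 19.

#E(F_13) = 19


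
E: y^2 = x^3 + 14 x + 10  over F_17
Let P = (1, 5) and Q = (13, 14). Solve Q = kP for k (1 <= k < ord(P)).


Enumerate multiples of P until we hit Q = (13, 14):
  1P = (1, 5)
  2P = (15, 12)
  3P = (14, 14)
  4P = (6, 2)
  5P = (9, 10)
  6P = (5, 1)
  7P = (12, 6)
  8P = (13, 14)
Match found at i = 8.

k = 8


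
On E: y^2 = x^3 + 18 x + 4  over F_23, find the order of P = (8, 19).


Compute successive multiples of P until we hit O:
  1P = (8, 19)
  2P = (19, 11)
  3P = (22, 10)
  4P = (17, 18)
  5P = (0, 21)
  6P = (5, 9)
  7P = (16, 8)
  8P = (7, 17)
  ... (continuing to 30P)
  30P = O

ord(P) = 30


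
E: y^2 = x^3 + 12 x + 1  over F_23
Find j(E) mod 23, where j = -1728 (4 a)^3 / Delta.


Delta = -16(4 a^3 + 27 b^2) mod 23 = 20
-1728 * (4 a)^3 = -1728 * (4*12)^3 mod 23 = 22
j = 22 * 20^(-1) mod 23 = 8

j = 8 (mod 23)


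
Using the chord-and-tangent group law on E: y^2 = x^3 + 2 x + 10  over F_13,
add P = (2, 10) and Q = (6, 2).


P != Q, so use the chord formula.
s = (y2 - y1) / (x2 - x1) = (5) / (4) mod 13 = 11
x3 = s^2 - x1 - x2 mod 13 = 11^2 - 2 - 6 = 9
y3 = s (x1 - x3) - y1 mod 13 = 11 * (2 - 9) - 10 = 4

P + Q = (9, 4)


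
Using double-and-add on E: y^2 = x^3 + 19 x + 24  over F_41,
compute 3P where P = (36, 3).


k = 3 = 11_2 (binary, LSB first: 11)
Double-and-add from P = (36, 3):
  bit 0 = 1: acc = O + (36, 3) = (36, 3)
  bit 1 = 1: acc = (36, 3) + (14, 0) = (36, 38)

3P = (36, 38)


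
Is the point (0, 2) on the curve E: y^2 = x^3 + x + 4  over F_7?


Check whether y^2 = x^3 + 1 x + 4 (mod 7) for (x, y) = (0, 2).
LHS: y^2 = 2^2 mod 7 = 4
RHS: x^3 + 1 x + 4 = 0^3 + 1*0 + 4 mod 7 = 4
LHS = RHS

Yes, on the curve


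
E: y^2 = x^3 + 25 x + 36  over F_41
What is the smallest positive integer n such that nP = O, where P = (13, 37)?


Compute successive multiples of P until we hit O:
  1P = (13, 37)
  2P = (40, 16)
  3P = (21, 33)
  4P = (38, 37)
  5P = (31, 4)
  6P = (22, 0)
  7P = (31, 37)
  8P = (38, 4)
  ... (continuing to 12P)
  12P = O

ord(P) = 12


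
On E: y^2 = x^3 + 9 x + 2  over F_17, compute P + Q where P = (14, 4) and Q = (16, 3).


P != Q, so use the chord formula.
s = (y2 - y1) / (x2 - x1) = (16) / (2) mod 17 = 8
x3 = s^2 - x1 - x2 mod 17 = 8^2 - 14 - 16 = 0
y3 = s (x1 - x3) - y1 mod 17 = 8 * (14 - 0) - 4 = 6

P + Q = (0, 6)


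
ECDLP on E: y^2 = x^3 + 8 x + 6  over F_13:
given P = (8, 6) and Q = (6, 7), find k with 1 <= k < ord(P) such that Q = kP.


Enumerate multiples of P until we hit Q = (6, 7):
  1P = (8, 6)
  2P = (9, 12)
  3P = (6, 6)
  4P = (12, 7)
  5P = (2, 2)
  6P = (2, 11)
  7P = (12, 6)
  8P = (6, 7)
Match found at i = 8.

k = 8


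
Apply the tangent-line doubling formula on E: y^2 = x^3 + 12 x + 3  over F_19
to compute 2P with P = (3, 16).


Doubling: s = (3 x1^2 + a) / (2 y1)
s = (3*3^2 + 12) / (2*16) mod 19 = 3
x3 = s^2 - 2 x1 mod 19 = 3^2 - 2*3 = 3
y3 = s (x1 - x3) - y1 mod 19 = 3 * (3 - 3) - 16 = 3

2P = (3, 3)


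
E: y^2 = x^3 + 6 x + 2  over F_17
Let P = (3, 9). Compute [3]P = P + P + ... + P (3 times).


k = 3 = 11_2 (binary, LSB first: 11)
Double-and-add from P = (3, 9):
  bit 0 = 1: acc = O + (3, 9) = (3, 9)
  bit 1 = 1: acc = (3, 9) + (12, 0) = (3, 8)

3P = (3, 8)


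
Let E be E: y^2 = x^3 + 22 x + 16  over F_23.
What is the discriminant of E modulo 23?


4 a^3 + 27 b^2 = 4*22^3 + 27*16^2 = 42592 + 6912 = 49504
Delta = -16 * (49504) = -792064
Delta mod 23 = 10

Delta = 10 (mod 23)


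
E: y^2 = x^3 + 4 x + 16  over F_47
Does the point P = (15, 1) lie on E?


Check whether y^2 = x^3 + 4 x + 16 (mod 47) for (x, y) = (15, 1).
LHS: y^2 = 1^2 mod 47 = 1
RHS: x^3 + 4 x + 16 = 15^3 + 4*15 + 16 mod 47 = 20
LHS != RHS

No, not on the curve


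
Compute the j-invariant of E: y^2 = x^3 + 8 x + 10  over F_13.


Delta = -16(4 a^3 + 27 b^2) mod 13 = 4
-1728 * (4 a)^3 = -1728 * (4*8)^3 mod 13 = 8
j = 8 * 4^(-1) mod 13 = 2

j = 2 (mod 13)


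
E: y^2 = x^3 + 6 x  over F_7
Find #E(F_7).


For each x in F_7, count y with y^2 = x^3 + 6 x + 0 mod 7:
  x = 0: RHS = 0, y in [0]  -> 1 point(s)
  x = 1: RHS = 0, y in [0]  -> 1 point(s)
  x = 4: RHS = 4, y in [2, 5]  -> 2 point(s)
  x = 5: RHS = 1, y in [1, 6]  -> 2 point(s)
  x = 6: RHS = 0, y in [0]  -> 1 point(s)
Affine points: 7. Add the point at infinity: total = 8.

#E(F_7) = 8


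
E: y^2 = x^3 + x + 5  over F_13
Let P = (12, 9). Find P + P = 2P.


Doubling: s = (3 x1^2 + a) / (2 y1)
s = (3*12^2 + 1) / (2*9) mod 13 = 6
x3 = s^2 - 2 x1 mod 13 = 6^2 - 2*12 = 12
y3 = s (x1 - x3) - y1 mod 13 = 6 * (12 - 12) - 9 = 4

2P = (12, 4)


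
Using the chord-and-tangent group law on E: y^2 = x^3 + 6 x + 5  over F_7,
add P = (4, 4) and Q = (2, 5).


P != Q, so use the chord formula.
s = (y2 - y1) / (x2 - x1) = (1) / (5) mod 7 = 3
x3 = s^2 - x1 - x2 mod 7 = 3^2 - 4 - 2 = 3
y3 = s (x1 - x3) - y1 mod 7 = 3 * (4 - 3) - 4 = 6

P + Q = (3, 6)


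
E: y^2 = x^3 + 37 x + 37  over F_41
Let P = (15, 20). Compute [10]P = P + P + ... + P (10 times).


k = 10 = 1010_2 (binary, LSB first: 0101)
Double-and-add from P = (15, 20):
  bit 0 = 0: acc unchanged = O
  bit 1 = 1: acc = O + (31, 15) = (31, 15)
  bit 2 = 0: acc unchanged = (31, 15)
  bit 3 = 1: acc = (31, 15) + (40, 9) = (16, 16)

10P = (16, 16)


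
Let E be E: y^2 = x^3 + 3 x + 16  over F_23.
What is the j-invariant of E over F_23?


Delta = -16(4 a^3 + 27 b^2) mod 23 = 12
-1728 * (4 a)^3 = -1728 * (4*3)^3 mod 23 = 14
j = 14 * 12^(-1) mod 23 = 5

j = 5 (mod 23)


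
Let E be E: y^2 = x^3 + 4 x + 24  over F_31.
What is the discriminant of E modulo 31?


4 a^3 + 27 b^2 = 4*4^3 + 27*24^2 = 256 + 15552 = 15808
Delta = -16 * (15808) = -252928
Delta mod 31 = 1

Delta = 1 (mod 31)


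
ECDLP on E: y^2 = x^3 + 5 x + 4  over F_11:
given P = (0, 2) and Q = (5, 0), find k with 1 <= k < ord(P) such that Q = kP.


Enumerate multiples of P until we hit Q = (5, 0):
  1P = (0, 2)
  2P = (5, 0)
Match found at i = 2.

k = 2


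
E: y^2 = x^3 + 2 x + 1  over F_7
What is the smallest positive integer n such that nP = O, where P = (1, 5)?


Compute successive multiples of P until we hit O:
  1P = (1, 5)
  2P = (0, 6)
  3P = (0, 1)
  4P = (1, 2)
  5P = O

ord(P) = 5


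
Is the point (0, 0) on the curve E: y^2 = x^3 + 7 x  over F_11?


Check whether y^2 = x^3 + 7 x + 0 (mod 11) for (x, y) = (0, 0).
LHS: y^2 = 0^2 mod 11 = 0
RHS: x^3 + 7 x + 0 = 0^3 + 7*0 + 0 mod 11 = 0
LHS = RHS

Yes, on the curve


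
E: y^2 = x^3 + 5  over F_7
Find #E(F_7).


For each x in F_7, count y with y^2 = x^3 + 0 x + 5 mod 7:
  x = 3: RHS = 4, y in [2, 5]  -> 2 point(s)
  x = 5: RHS = 4, y in [2, 5]  -> 2 point(s)
  x = 6: RHS = 4, y in [2, 5]  -> 2 point(s)
Affine points: 6. Add the point at infinity: total = 7.

#E(F_7) = 7


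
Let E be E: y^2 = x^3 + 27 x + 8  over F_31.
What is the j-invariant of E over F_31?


Delta = -16(4 a^3 + 27 b^2) mod 31 = 8
-1728 * (4 a)^3 = -1728 * (4*27)^3 mod 31 = 30
j = 30 * 8^(-1) mod 31 = 27

j = 27 (mod 31)


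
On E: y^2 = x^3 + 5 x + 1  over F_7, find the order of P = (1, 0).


Compute successive multiples of P until we hit O:
  1P = (1, 0)
  2P = O

ord(P) = 2


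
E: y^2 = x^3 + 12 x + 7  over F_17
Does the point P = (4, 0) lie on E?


Check whether y^2 = x^3 + 12 x + 7 (mod 17) for (x, y) = (4, 0).
LHS: y^2 = 0^2 mod 17 = 0
RHS: x^3 + 12 x + 7 = 4^3 + 12*4 + 7 mod 17 = 0
LHS = RHS

Yes, on the curve


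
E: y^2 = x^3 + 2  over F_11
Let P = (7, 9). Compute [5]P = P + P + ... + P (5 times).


k = 5 = 101_2 (binary, LSB first: 101)
Double-and-add from P = (7, 9):
  bit 0 = 1: acc = O + (7, 9) = (7, 9)
  bit 1 = 0: acc unchanged = (7, 9)
  bit 2 = 1: acc = (7, 9) + (9, 7) = (7, 2)

5P = (7, 2)


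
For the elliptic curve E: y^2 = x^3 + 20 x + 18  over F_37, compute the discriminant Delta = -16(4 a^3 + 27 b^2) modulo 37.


4 a^3 + 27 b^2 = 4*20^3 + 27*18^2 = 32000 + 8748 = 40748
Delta = -16 * (40748) = -651968
Delta mod 37 = 9

Delta = 9 (mod 37)


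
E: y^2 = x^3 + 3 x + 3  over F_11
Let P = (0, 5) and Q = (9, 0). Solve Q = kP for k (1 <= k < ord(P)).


Enumerate multiples of P until we hit Q = (9, 0):
  1P = (0, 5)
  2P = (9, 0)
Match found at i = 2.

k = 2


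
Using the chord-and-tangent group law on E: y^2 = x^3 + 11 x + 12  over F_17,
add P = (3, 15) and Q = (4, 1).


P != Q, so use the chord formula.
s = (y2 - y1) / (x2 - x1) = (3) / (1) mod 17 = 3
x3 = s^2 - x1 - x2 mod 17 = 3^2 - 3 - 4 = 2
y3 = s (x1 - x3) - y1 mod 17 = 3 * (3 - 2) - 15 = 5

P + Q = (2, 5)


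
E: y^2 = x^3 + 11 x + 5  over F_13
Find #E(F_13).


For each x in F_13, count y with y^2 = x^3 + 11 x + 5 mod 13:
  x = 1: RHS = 4, y in [2, 11]  -> 2 point(s)
  x = 2: RHS = 9, y in [3, 10]  -> 2 point(s)
  x = 3: RHS = 0, y in [0]  -> 1 point(s)
  x = 4: RHS = 9, y in [3, 10]  -> 2 point(s)
  x = 5: RHS = 3, y in [4, 9]  -> 2 point(s)
  x = 6: RHS = 1, y in [1, 12]  -> 2 point(s)
  x = 7: RHS = 9, y in [3, 10]  -> 2 point(s)
  x = 9: RHS = 1, y in [1, 12]  -> 2 point(s)
  x = 10: RHS = 10, y in [6, 7]  -> 2 point(s)
  x = 11: RHS = 1, y in [1, 12]  -> 2 point(s)
Affine points: 19. Add the point at infinity: total = 20.

#E(F_13) = 20


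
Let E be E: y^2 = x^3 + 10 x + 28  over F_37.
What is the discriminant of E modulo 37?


4 a^3 + 27 b^2 = 4*10^3 + 27*28^2 = 4000 + 21168 = 25168
Delta = -16 * (25168) = -402688
Delta mod 37 = 20

Delta = 20 (mod 37)


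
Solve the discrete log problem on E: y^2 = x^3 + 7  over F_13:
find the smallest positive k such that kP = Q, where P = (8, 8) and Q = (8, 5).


Enumerate multiples of P until we hit Q = (8, 5):
  1P = (8, 8)
  2P = (11, 8)
  3P = (7, 5)
  4P = (7, 8)
  5P = (11, 5)
  6P = (8, 5)
Match found at i = 6.

k = 6


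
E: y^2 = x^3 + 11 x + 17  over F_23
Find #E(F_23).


For each x in F_23, count y with y^2 = x^3 + 11 x + 17 mod 23:
  x = 1: RHS = 6, y in [11, 12]  -> 2 point(s)
  x = 2: RHS = 1, y in [1, 22]  -> 2 point(s)
  x = 3: RHS = 8, y in [10, 13]  -> 2 point(s)
  x = 5: RHS = 13, y in [6, 17]  -> 2 point(s)
  x = 6: RHS = 0, y in [0]  -> 1 point(s)
  x = 7: RHS = 0, y in [0]  -> 1 point(s)
  x = 10: RHS = 0, y in [0]  -> 1 point(s)
  x = 19: RHS = 1, y in [1, 22]  -> 2 point(s)
  x = 20: RHS = 3, y in [7, 16]  -> 2 point(s)
Affine points: 15. Add the point at infinity: total = 16.

#E(F_23) = 16


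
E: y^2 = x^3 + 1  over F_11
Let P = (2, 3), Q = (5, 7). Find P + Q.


P != Q, so use the chord formula.
s = (y2 - y1) / (x2 - x1) = (4) / (3) mod 11 = 5
x3 = s^2 - x1 - x2 mod 11 = 5^2 - 2 - 5 = 7
y3 = s (x1 - x3) - y1 mod 11 = 5 * (2 - 7) - 3 = 5

P + Q = (7, 5)


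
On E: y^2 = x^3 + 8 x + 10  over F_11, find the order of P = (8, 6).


Compute successive multiples of P until we hit O:
  1P = (8, 6)
  2P = (10, 1)
  3P = (2, 1)
  4P = (2, 10)
  5P = (10, 10)
  6P = (8, 5)
  7P = O

ord(P) = 7


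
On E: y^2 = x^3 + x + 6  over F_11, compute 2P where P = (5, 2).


Doubling: s = (3 x1^2 + a) / (2 y1)
s = (3*5^2 + 1) / (2*2) mod 11 = 8
x3 = s^2 - 2 x1 mod 11 = 8^2 - 2*5 = 10
y3 = s (x1 - x3) - y1 mod 11 = 8 * (5 - 10) - 2 = 2

2P = (10, 2)


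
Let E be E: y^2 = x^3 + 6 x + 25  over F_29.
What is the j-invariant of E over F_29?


Delta = -16(4 a^3 + 27 b^2) mod 29 = 28
-1728 * (4 a)^3 = -1728 * (4*6)^3 mod 29 = 8
j = 8 * 28^(-1) mod 29 = 21

j = 21 (mod 29)


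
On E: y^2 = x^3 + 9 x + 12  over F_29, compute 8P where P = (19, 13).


k = 8 = 1000_2 (binary, LSB first: 0001)
Double-and-add from P = (19, 13):
  bit 0 = 0: acc unchanged = O
  bit 1 = 0: acc unchanged = O
  bit 2 = 0: acc unchanged = O
  bit 3 = 1: acc = O + (1, 14) = (1, 14)

8P = (1, 14)


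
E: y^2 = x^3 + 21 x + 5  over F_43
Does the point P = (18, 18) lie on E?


Check whether y^2 = x^3 + 21 x + 5 (mod 43) for (x, y) = (18, 18).
LHS: y^2 = 18^2 mod 43 = 23
RHS: x^3 + 21 x + 5 = 18^3 + 21*18 + 5 mod 43 = 23
LHS = RHS

Yes, on the curve


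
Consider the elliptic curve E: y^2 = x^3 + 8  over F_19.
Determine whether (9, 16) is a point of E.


Check whether y^2 = x^3 + 0 x + 8 (mod 19) for (x, y) = (9, 16).
LHS: y^2 = 16^2 mod 19 = 9
RHS: x^3 + 0 x + 8 = 9^3 + 0*9 + 8 mod 19 = 15
LHS != RHS

No, not on the curve


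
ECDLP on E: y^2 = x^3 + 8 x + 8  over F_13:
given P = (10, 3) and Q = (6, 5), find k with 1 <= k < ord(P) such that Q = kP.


Enumerate multiples of P until we hit Q = (6, 5):
  1P = (10, 3)
  2P = (5, 11)
  3P = (12, 8)
  4P = (7, 11)
  5P = (6, 8)
  6P = (1, 2)
  7P = (11, 7)
  8P = (8, 5)
  9P = (9, 9)
  10P = (4, 0)
  11P = (9, 4)
  12P = (8, 8)
  13P = (11, 6)
  14P = (1, 11)
  15P = (6, 5)
Match found at i = 15.

k = 15


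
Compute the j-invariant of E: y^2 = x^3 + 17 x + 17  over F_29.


Delta = -16(4 a^3 + 27 b^2) mod 29 = 12
-1728 * (4 a)^3 = -1728 * (4*17)^3 mod 29 = 23
j = 23 * 12^(-1) mod 29 = 14

j = 14 (mod 29)


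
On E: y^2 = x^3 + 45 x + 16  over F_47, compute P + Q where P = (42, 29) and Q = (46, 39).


P != Q, so use the chord formula.
s = (y2 - y1) / (x2 - x1) = (10) / (4) mod 47 = 26
x3 = s^2 - x1 - x2 mod 47 = 26^2 - 42 - 46 = 24
y3 = s (x1 - x3) - y1 mod 47 = 26 * (42 - 24) - 29 = 16

P + Q = (24, 16)


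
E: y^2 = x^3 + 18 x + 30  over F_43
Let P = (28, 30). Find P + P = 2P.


Doubling: s = (3 x1^2 + a) / (2 y1)
s = (3*28^2 + 18) / (2*30) mod 43 = 18
x3 = s^2 - 2 x1 mod 43 = 18^2 - 2*28 = 10
y3 = s (x1 - x3) - y1 mod 43 = 18 * (28 - 10) - 30 = 36

2P = (10, 36)


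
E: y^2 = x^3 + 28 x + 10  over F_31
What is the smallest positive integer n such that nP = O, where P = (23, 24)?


Compute successive multiples of P until we hit O:
  1P = (23, 24)
  2P = (20, 13)
  3P = (29, 16)
  4P = (29, 15)
  5P = (20, 18)
  6P = (23, 7)
  7P = O

ord(P) = 7


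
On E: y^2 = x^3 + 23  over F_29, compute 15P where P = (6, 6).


k = 15 = 1111_2 (binary, LSB first: 1111)
Double-and-add from P = (6, 6):
  bit 0 = 1: acc = O + (6, 6) = (6, 6)
  bit 1 = 1: acc = (6, 6) + (11, 7) = (19, 3)
  bit 2 = 1: acc = (19, 3) + (8, 19) = (1, 13)
  bit 3 = 1: acc = (1, 13) + (17, 21) = (4, 0)

15P = (4, 0)


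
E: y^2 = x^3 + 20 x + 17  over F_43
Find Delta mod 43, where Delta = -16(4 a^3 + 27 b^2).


4 a^3 + 27 b^2 = 4*20^3 + 27*17^2 = 32000 + 7803 = 39803
Delta = -16 * (39803) = -636848
Delta mod 43 = 25

Delta = 25 (mod 43)


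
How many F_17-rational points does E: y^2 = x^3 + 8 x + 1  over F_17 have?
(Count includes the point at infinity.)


For each x in F_17, count y with y^2 = x^3 + 8 x + 1 mod 17:
  x = 0: RHS = 1, y in [1, 16]  -> 2 point(s)
  x = 2: RHS = 8, y in [5, 12]  -> 2 point(s)
  x = 3: RHS = 1, y in [1, 16]  -> 2 point(s)
  x = 5: RHS = 13, y in [8, 9]  -> 2 point(s)
  x = 7: RHS = 9, y in [3, 14]  -> 2 point(s)
  x = 8: RHS = 16, y in [4, 13]  -> 2 point(s)
  x = 11: RHS = 9, y in [3, 14]  -> 2 point(s)
  x = 14: RHS = 1, y in [1, 16]  -> 2 point(s)
  x = 16: RHS = 9, y in [3, 14]  -> 2 point(s)
Affine points: 18. Add the point at infinity: total = 19.

#E(F_17) = 19


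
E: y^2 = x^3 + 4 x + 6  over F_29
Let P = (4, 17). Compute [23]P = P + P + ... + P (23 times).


k = 23 = 10111_2 (binary, LSB first: 11101)
Double-and-add from P = (4, 17):
  bit 0 = 1: acc = O + (4, 17) = (4, 17)
  bit 1 = 1: acc = (4, 17) + (12, 10) = (26, 24)
  bit 2 = 1: acc = (26, 24) + (0, 8) = (25, 19)
  bit 3 = 0: acc unchanged = (25, 19)
  bit 4 = 1: acc = (25, 19) + (14, 14) = (24, 21)

23P = (24, 21)


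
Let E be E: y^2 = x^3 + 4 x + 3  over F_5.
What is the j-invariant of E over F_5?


Delta = -16(4 a^3 + 27 b^2) mod 5 = 1
-1728 * (4 a)^3 = -1728 * (4*4)^3 mod 5 = 2
j = 2 * 1^(-1) mod 5 = 2

j = 2 (mod 5)


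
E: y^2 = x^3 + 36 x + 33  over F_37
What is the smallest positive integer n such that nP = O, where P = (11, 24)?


Compute successive multiples of P until we hit O:
  1P = (11, 24)
  2P = (14, 32)
  3P = (15, 27)
  4P = (0, 12)
  5P = (33, 26)
  6P = (19, 19)
  7P = (23, 2)
  8P = (30, 17)
  ... (continuing to 43P)
  43P = O

ord(P) = 43


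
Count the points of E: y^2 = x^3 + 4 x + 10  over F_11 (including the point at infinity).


For each x in F_11, count y with y^2 = x^3 + 4 x + 10 mod 11:
  x = 1: RHS = 4, y in [2, 9]  -> 2 point(s)
  x = 2: RHS = 4, y in [2, 9]  -> 2 point(s)
  x = 3: RHS = 5, y in [4, 7]  -> 2 point(s)
  x = 5: RHS = 1, y in [1, 10]  -> 2 point(s)
  x = 8: RHS = 4, y in [2, 9]  -> 2 point(s)
  x = 9: RHS = 5, y in [4, 7]  -> 2 point(s)
  x = 10: RHS = 5, y in [4, 7]  -> 2 point(s)
Affine points: 14. Add the point at infinity: total = 15.

#E(F_11) = 15


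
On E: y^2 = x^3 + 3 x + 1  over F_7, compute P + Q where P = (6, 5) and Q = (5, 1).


P != Q, so use the chord formula.
s = (y2 - y1) / (x2 - x1) = (3) / (6) mod 7 = 4
x3 = s^2 - x1 - x2 mod 7 = 4^2 - 6 - 5 = 5
y3 = s (x1 - x3) - y1 mod 7 = 4 * (6 - 5) - 5 = 6

P + Q = (5, 6)


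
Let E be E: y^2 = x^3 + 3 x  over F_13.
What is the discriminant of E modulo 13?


4 a^3 + 27 b^2 = 4*3^3 + 27*0^2 = 108 + 0 = 108
Delta = -16 * (108) = -1728
Delta mod 13 = 1

Delta = 1 (mod 13)


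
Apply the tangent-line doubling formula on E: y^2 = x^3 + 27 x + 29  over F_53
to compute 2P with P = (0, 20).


Doubling: s = (3 x1^2 + a) / (2 y1)
s = (3*0^2 + 27) / (2*20) mod 53 = 2
x3 = s^2 - 2 x1 mod 53 = 2^2 - 2*0 = 4
y3 = s (x1 - x3) - y1 mod 53 = 2 * (0 - 4) - 20 = 25

2P = (4, 25)


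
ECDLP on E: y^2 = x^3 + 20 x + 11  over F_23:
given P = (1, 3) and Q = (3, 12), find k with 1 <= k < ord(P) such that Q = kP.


Enumerate multiples of P until we hit Q = (3, 12):
  1P = (1, 3)
  2P = (21, 20)
  3P = (5, 12)
  4P = (12, 1)
  5P = (3, 12)
Match found at i = 5.

k = 5


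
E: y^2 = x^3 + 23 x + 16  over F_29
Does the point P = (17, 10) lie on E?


Check whether y^2 = x^3 + 23 x + 16 (mod 29) for (x, y) = (17, 10).
LHS: y^2 = 10^2 mod 29 = 13
RHS: x^3 + 23 x + 16 = 17^3 + 23*17 + 16 mod 29 = 13
LHS = RHS

Yes, on the curve


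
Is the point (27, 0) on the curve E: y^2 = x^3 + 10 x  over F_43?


Check whether y^2 = x^3 + 10 x + 0 (mod 43) for (x, y) = (27, 0).
LHS: y^2 = 0^2 mod 43 = 0
RHS: x^3 + 10 x + 0 = 27^3 + 10*27 + 0 mod 43 = 1
LHS != RHS

No, not on the curve


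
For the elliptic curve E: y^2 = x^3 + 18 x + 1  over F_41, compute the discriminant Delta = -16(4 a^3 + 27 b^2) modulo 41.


4 a^3 + 27 b^2 = 4*18^3 + 27*1^2 = 23328 + 27 = 23355
Delta = -16 * (23355) = -373680
Delta mod 41 = 35

Delta = 35 (mod 41)


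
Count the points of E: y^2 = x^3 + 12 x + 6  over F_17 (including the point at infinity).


For each x in F_17, count y with y^2 = x^3 + 12 x + 6 mod 17:
  x = 1: RHS = 2, y in [6, 11]  -> 2 point(s)
  x = 2: RHS = 4, y in [2, 15]  -> 2 point(s)
  x = 3: RHS = 1, y in [1, 16]  -> 2 point(s)
  x = 4: RHS = 16, y in [4, 13]  -> 2 point(s)
  x = 5: RHS = 4, y in [2, 15]  -> 2 point(s)
  x = 7: RHS = 8, y in [5, 12]  -> 2 point(s)
  x = 8: RHS = 2, y in [6, 11]  -> 2 point(s)
  x = 10: RHS = 4, y in [2, 15]  -> 2 point(s)
  x = 12: RHS = 8, y in [5, 12]  -> 2 point(s)
  x = 13: RHS = 13, y in [8, 9]  -> 2 point(s)
  x = 15: RHS = 8, y in [5, 12]  -> 2 point(s)
Affine points: 22. Add the point at infinity: total = 23.

#E(F_17) = 23


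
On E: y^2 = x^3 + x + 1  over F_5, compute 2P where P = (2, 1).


k = 2 = 10_2 (binary, LSB first: 01)
Double-and-add from P = (2, 1):
  bit 0 = 0: acc unchanged = O
  bit 1 = 1: acc = O + (2, 4) = (2, 4)

2P = (2, 4)


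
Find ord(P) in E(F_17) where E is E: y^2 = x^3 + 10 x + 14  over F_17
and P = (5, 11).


Compute successive multiples of P until we hit O:
  1P = (5, 11)
  2P = (7, 6)
  3P = (7, 11)
  4P = (5, 6)
  5P = O

ord(P) = 5


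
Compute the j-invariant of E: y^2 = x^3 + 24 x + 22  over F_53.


Delta = -16(4 a^3 + 27 b^2) mod 53 = 43
-1728 * (4 a)^3 = -1728 * (4*24)^3 mod 53 = 41
j = 41 * 43^(-1) mod 53 = 33

j = 33 (mod 53)


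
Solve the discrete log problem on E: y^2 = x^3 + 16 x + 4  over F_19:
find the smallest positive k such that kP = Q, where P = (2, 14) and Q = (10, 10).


Enumerate multiples of P until we hit Q = (10, 10):
  1P = (2, 14)
  2P = (16, 10)
  3P = (10, 10)
Match found at i = 3.

k = 3


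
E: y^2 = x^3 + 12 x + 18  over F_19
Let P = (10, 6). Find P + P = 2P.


Doubling: s = (3 x1^2 + a) / (2 y1)
s = (3*10^2 + 12) / (2*6) mod 19 = 7
x3 = s^2 - 2 x1 mod 19 = 7^2 - 2*10 = 10
y3 = s (x1 - x3) - y1 mod 19 = 7 * (10 - 10) - 6 = 13

2P = (10, 13)


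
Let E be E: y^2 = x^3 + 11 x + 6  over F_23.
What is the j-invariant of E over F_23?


Delta = -16(4 a^3 + 27 b^2) mod 23 = 4
-1728 * (4 a)^3 = -1728 * (4*11)^3 mod 23 = 1
j = 1 * 4^(-1) mod 23 = 6

j = 6 (mod 23)


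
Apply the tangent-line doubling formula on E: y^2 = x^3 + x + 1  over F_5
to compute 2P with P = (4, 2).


Doubling: s = (3 x1^2 + a) / (2 y1)
s = (3*4^2 + 1) / (2*2) mod 5 = 1
x3 = s^2 - 2 x1 mod 5 = 1^2 - 2*4 = 3
y3 = s (x1 - x3) - y1 mod 5 = 1 * (4 - 3) - 2 = 4

2P = (3, 4)


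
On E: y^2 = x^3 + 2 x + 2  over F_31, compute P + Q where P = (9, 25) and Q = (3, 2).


P != Q, so use the chord formula.
s = (y2 - y1) / (x2 - x1) = (8) / (25) mod 31 = 9
x3 = s^2 - x1 - x2 mod 31 = 9^2 - 9 - 3 = 7
y3 = s (x1 - x3) - y1 mod 31 = 9 * (9 - 7) - 25 = 24

P + Q = (7, 24)


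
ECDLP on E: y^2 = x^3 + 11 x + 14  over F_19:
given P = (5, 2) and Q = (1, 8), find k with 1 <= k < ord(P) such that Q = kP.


Enumerate multiples of P until we hit Q = (1, 8):
  1P = (5, 2)
  2P = (1, 8)
Match found at i = 2.

k = 2


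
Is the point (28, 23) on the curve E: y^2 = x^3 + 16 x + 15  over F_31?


Check whether y^2 = x^3 + 16 x + 15 (mod 31) for (x, y) = (28, 23).
LHS: y^2 = 23^2 mod 31 = 2
RHS: x^3 + 16 x + 15 = 28^3 + 16*28 + 15 mod 31 = 2
LHS = RHS

Yes, on the curve


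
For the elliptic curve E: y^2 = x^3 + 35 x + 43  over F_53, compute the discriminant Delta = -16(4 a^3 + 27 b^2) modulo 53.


4 a^3 + 27 b^2 = 4*35^3 + 27*43^2 = 171500 + 49923 = 221423
Delta = -16 * (221423) = -3542768
Delta mod 53 = 17

Delta = 17 (mod 53)


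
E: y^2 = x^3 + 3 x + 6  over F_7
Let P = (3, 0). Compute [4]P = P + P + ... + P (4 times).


k = 4 = 100_2 (binary, LSB first: 001)
Double-and-add from P = (3, 0):
  bit 0 = 0: acc unchanged = O
  bit 1 = 0: acc unchanged = O
  bit 2 = 1: acc = O + O = O

4P = O


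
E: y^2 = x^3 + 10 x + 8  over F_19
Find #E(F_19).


For each x in F_19, count y with y^2 = x^3 + 10 x + 8 mod 19:
  x = 1: RHS = 0, y in [0]  -> 1 point(s)
  x = 2: RHS = 17, y in [6, 13]  -> 2 point(s)
  x = 4: RHS = 17, y in [6, 13]  -> 2 point(s)
  x = 8: RHS = 11, y in [7, 12]  -> 2 point(s)
  x = 10: RHS = 6, y in [5, 14]  -> 2 point(s)
  x = 11: RHS = 5, y in [9, 10]  -> 2 point(s)
  x = 13: RHS = 17, y in [6, 13]  -> 2 point(s)
  x = 14: RHS = 4, y in [2, 17]  -> 2 point(s)
  x = 18: RHS = 16, y in [4, 15]  -> 2 point(s)
Affine points: 17. Add the point at infinity: total = 18.

#E(F_19) = 18


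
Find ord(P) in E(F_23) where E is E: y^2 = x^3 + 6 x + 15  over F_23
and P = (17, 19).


Compute successive multiples of P until we hit O:
  1P = (17, 19)
  2P = (21, 15)
  3P = (9, 19)
  4P = (20, 4)
  5P = (11, 20)
  6P = (11, 3)
  7P = (20, 19)
  8P = (9, 4)
  ... (continuing to 11P)
  11P = O

ord(P) = 11


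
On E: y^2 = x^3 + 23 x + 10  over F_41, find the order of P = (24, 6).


Compute successive multiples of P until we hit O:
  1P = (24, 6)
  2P = (35, 5)
  3P = (2, 33)
  4P = (11, 6)
  5P = (6, 35)
  6P = (16, 13)
  7P = (37, 31)
  8P = (23, 18)
  ... (continuing to 53P)
  53P = O

ord(P) = 53


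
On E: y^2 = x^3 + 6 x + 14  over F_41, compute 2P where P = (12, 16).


Doubling: s = (3 x1^2 + a) / (2 y1)
s = (3*12^2 + 6) / (2*16) mod 41 = 6
x3 = s^2 - 2 x1 mod 41 = 6^2 - 2*12 = 12
y3 = s (x1 - x3) - y1 mod 41 = 6 * (12 - 12) - 16 = 25

2P = (12, 25)


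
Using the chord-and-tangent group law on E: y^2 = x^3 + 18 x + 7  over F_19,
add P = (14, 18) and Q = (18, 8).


P != Q, so use the chord formula.
s = (y2 - y1) / (x2 - x1) = (9) / (4) mod 19 = 7
x3 = s^2 - x1 - x2 mod 19 = 7^2 - 14 - 18 = 17
y3 = s (x1 - x3) - y1 mod 19 = 7 * (14 - 17) - 18 = 18

P + Q = (17, 18)


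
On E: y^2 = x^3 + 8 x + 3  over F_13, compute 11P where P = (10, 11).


k = 11 = 1011_2 (binary, LSB first: 1101)
Double-and-add from P = (10, 11):
  bit 0 = 1: acc = O + (10, 11) = (10, 11)
  bit 1 = 1: acc = (10, 11) + (7, 5) = (0, 9)
  bit 2 = 0: acc unchanged = (0, 9)
  bit 3 = 1: acc = (0, 9) + (5, 8) = (7, 8)

11P = (7, 8)


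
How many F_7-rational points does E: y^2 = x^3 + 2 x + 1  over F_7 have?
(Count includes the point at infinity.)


For each x in F_7, count y with y^2 = x^3 + 2 x + 1 mod 7:
  x = 0: RHS = 1, y in [1, 6]  -> 2 point(s)
  x = 1: RHS = 4, y in [2, 5]  -> 2 point(s)
Affine points: 4. Add the point at infinity: total = 5.

#E(F_7) = 5


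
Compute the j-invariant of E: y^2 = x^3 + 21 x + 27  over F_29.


Delta = -16(4 a^3 + 27 b^2) mod 29 = 10
-1728 * (4 a)^3 = -1728 * (4*21)^3 mod 29 = 24
j = 24 * 10^(-1) mod 29 = 14

j = 14 (mod 29)


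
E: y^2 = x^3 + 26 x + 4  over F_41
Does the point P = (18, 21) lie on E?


Check whether y^2 = x^3 + 26 x + 4 (mod 41) for (x, y) = (18, 21).
LHS: y^2 = 21^2 mod 41 = 31
RHS: x^3 + 26 x + 4 = 18^3 + 26*18 + 4 mod 41 = 31
LHS = RHS

Yes, on the curve


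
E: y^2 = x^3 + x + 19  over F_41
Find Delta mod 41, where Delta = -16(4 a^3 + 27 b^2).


4 a^3 + 27 b^2 = 4*1^3 + 27*19^2 = 4 + 9747 = 9751
Delta = -16 * (9751) = -156016
Delta mod 41 = 30

Delta = 30 (mod 41)


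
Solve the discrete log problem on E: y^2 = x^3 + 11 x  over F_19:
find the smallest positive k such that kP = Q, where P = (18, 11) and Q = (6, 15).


Enumerate multiples of P until we hit Q = (6, 15):
  1P = (18, 11)
  2P = (9, 12)
  3P = (15, 14)
  4P = (6, 15)
Match found at i = 4.

k = 4


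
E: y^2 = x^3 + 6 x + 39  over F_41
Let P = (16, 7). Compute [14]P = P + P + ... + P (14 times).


k = 14 = 1110_2 (binary, LSB first: 0111)
Double-and-add from P = (16, 7):
  bit 0 = 0: acc unchanged = O
  bit 1 = 1: acc = O + (29, 24) = (29, 24)
  bit 2 = 1: acc = (29, 24) + (40, 14) = (4, 39)
  bit 3 = 1: acc = (4, 39) + (10, 22) = (2, 10)

14P = (2, 10)


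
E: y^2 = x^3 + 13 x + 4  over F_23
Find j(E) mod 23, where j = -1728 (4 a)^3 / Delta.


Delta = -16(4 a^3 + 27 b^2) mod 23 = 2
-1728 * (4 a)^3 = -1728 * (4*13)^3 mod 23 = 19
j = 19 * 2^(-1) mod 23 = 21

j = 21 (mod 23)


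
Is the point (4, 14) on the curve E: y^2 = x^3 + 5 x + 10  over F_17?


Check whether y^2 = x^3 + 5 x + 10 (mod 17) for (x, y) = (4, 14).
LHS: y^2 = 14^2 mod 17 = 9
RHS: x^3 + 5 x + 10 = 4^3 + 5*4 + 10 mod 17 = 9
LHS = RHS

Yes, on the curve


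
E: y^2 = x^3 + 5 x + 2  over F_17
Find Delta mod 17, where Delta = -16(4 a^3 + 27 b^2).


4 a^3 + 27 b^2 = 4*5^3 + 27*2^2 = 500 + 108 = 608
Delta = -16 * (608) = -9728
Delta mod 17 = 13

Delta = 13 (mod 17)


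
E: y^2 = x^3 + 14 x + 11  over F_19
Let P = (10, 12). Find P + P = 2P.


Doubling: s = (3 x1^2 + a) / (2 y1)
s = (3*10^2 + 14) / (2*12) mod 19 = 2
x3 = s^2 - 2 x1 mod 19 = 2^2 - 2*10 = 3
y3 = s (x1 - x3) - y1 mod 19 = 2 * (10 - 3) - 12 = 2

2P = (3, 2)


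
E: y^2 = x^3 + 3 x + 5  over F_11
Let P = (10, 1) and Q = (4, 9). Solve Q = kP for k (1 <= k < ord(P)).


Enumerate multiples of P until we hit Q = (4, 9):
  1P = (10, 1)
  2P = (0, 7)
  3P = (4, 2)
  4P = (1, 3)
  5P = (1, 8)
  6P = (4, 9)
Match found at i = 6.

k = 6


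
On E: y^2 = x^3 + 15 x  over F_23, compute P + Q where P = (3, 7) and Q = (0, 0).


P != Q, so use the chord formula.
s = (y2 - y1) / (x2 - x1) = (16) / (20) mod 23 = 10
x3 = s^2 - x1 - x2 mod 23 = 10^2 - 3 - 0 = 5
y3 = s (x1 - x3) - y1 mod 23 = 10 * (3 - 5) - 7 = 19

P + Q = (5, 19)


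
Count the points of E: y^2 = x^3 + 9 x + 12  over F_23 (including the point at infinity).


For each x in F_23, count y with y^2 = x^3 + 9 x + 12 mod 23:
  x = 0: RHS = 12, y in [9, 14]  -> 2 point(s)
  x = 6: RHS = 6, y in [11, 12]  -> 2 point(s)
  x = 7: RHS = 4, y in [2, 21]  -> 2 point(s)
  x = 11: RHS = 16, y in [4, 19]  -> 2 point(s)
  x = 12: RHS = 8, y in [10, 13]  -> 2 point(s)
  x = 13: RHS = 3, y in [7, 16]  -> 2 point(s)
  x = 15: RHS = 3, y in [7, 16]  -> 2 point(s)
  x = 17: RHS = 18, y in [8, 15]  -> 2 point(s)
  x = 18: RHS = 3, y in [7, 16]  -> 2 point(s)
  x = 19: RHS = 4, y in [2, 21]  -> 2 point(s)
  x = 20: RHS = 4, y in [2, 21]  -> 2 point(s)
  x = 21: RHS = 9, y in [3, 20]  -> 2 point(s)
  x = 22: RHS = 2, y in [5, 18]  -> 2 point(s)
Affine points: 26. Add the point at infinity: total = 27.

#E(F_23) = 27


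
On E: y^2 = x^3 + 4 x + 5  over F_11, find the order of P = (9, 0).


Compute successive multiples of P until we hit O:
  1P = (9, 0)
  2P = O

ord(P) = 2


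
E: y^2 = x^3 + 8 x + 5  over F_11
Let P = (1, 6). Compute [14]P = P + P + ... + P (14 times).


k = 14 = 1110_2 (binary, LSB first: 0111)
Double-and-add from P = (1, 6):
  bit 0 = 0: acc unchanged = O
  bit 1 = 1: acc = O + (9, 5) = (9, 5)
  bit 2 = 1: acc = (9, 5) + (8, 8) = (3, 10)
  bit 3 = 1: acc = (3, 10) + (0, 4) = (1, 5)

14P = (1, 5)


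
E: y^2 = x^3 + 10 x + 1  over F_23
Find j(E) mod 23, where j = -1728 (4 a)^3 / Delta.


Delta = -16(4 a^3 + 27 b^2) mod 23 = 14
-1728 * (4 a)^3 = -1728 * (4*10)^3 mod 23 = 4
j = 4 * 14^(-1) mod 23 = 20

j = 20 (mod 23)


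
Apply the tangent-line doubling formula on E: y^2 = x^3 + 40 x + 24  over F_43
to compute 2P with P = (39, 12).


Doubling: s = (3 x1^2 + a) / (2 y1)
s = (3*39^2 + 40) / (2*12) mod 43 = 18
x3 = s^2 - 2 x1 mod 43 = 18^2 - 2*39 = 31
y3 = s (x1 - x3) - y1 mod 43 = 18 * (39 - 31) - 12 = 3

2P = (31, 3)


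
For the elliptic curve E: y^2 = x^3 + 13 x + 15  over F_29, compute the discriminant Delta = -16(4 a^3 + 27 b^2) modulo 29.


4 a^3 + 27 b^2 = 4*13^3 + 27*15^2 = 8788 + 6075 = 14863
Delta = -16 * (14863) = -237808
Delta mod 29 = 21

Delta = 21 (mod 29)


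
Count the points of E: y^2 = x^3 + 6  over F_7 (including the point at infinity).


For each x in F_7, count y with y^2 = x^3 + 0 x + 6 mod 7:
  x = 1: RHS = 0, y in [0]  -> 1 point(s)
  x = 2: RHS = 0, y in [0]  -> 1 point(s)
  x = 4: RHS = 0, y in [0]  -> 1 point(s)
Affine points: 3. Add the point at infinity: total = 4.

#E(F_7) = 4


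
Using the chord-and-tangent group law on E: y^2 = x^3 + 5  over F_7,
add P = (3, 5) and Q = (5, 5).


P != Q, so use the chord formula.
s = (y2 - y1) / (x2 - x1) = (0) / (2) mod 7 = 0
x3 = s^2 - x1 - x2 mod 7 = 0^2 - 3 - 5 = 6
y3 = s (x1 - x3) - y1 mod 7 = 0 * (3 - 6) - 5 = 2

P + Q = (6, 2)


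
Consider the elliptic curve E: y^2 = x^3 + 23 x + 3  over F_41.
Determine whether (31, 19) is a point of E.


Check whether y^2 = x^3 + 23 x + 3 (mod 41) for (x, y) = (31, 19).
LHS: y^2 = 19^2 mod 41 = 33
RHS: x^3 + 23 x + 3 = 31^3 + 23*31 + 3 mod 41 = 3
LHS != RHS

No, not on the curve


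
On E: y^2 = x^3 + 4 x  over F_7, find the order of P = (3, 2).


Compute successive multiples of P until we hit O:
  1P = (3, 2)
  2P = (2, 4)
  3P = (6, 4)
  4P = (0, 0)
  5P = (6, 3)
  6P = (2, 3)
  7P = (3, 5)
  8P = O

ord(P) = 8


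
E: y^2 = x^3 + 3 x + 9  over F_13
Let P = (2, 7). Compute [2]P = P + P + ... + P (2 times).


k = 2 = 10_2 (binary, LSB first: 01)
Double-and-add from P = (2, 7):
  bit 0 = 0: acc unchanged = O
  bit 1 = 1: acc = O + (0, 10) = (0, 10)

2P = (0, 10)


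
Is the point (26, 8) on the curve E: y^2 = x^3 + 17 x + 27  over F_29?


Check whether y^2 = x^3 + 17 x + 27 (mod 29) for (x, y) = (26, 8).
LHS: y^2 = 8^2 mod 29 = 6
RHS: x^3 + 17 x + 27 = 26^3 + 17*26 + 27 mod 29 = 7
LHS != RHS

No, not on the curve


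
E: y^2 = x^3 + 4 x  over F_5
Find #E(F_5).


For each x in F_5, count y with y^2 = x^3 + 4 x + 0 mod 5:
  x = 0: RHS = 0, y in [0]  -> 1 point(s)
  x = 1: RHS = 0, y in [0]  -> 1 point(s)
  x = 2: RHS = 1, y in [1, 4]  -> 2 point(s)
  x = 3: RHS = 4, y in [2, 3]  -> 2 point(s)
  x = 4: RHS = 0, y in [0]  -> 1 point(s)
Affine points: 7. Add the point at infinity: total = 8.

#E(F_5) = 8


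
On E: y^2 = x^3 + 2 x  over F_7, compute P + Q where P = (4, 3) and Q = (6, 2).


P != Q, so use the chord formula.
s = (y2 - y1) / (x2 - x1) = (6) / (2) mod 7 = 3
x3 = s^2 - x1 - x2 mod 7 = 3^2 - 4 - 6 = 6
y3 = s (x1 - x3) - y1 mod 7 = 3 * (4 - 6) - 3 = 5

P + Q = (6, 5)


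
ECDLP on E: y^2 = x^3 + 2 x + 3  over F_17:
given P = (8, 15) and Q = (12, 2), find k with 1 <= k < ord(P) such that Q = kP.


Enumerate multiples of P until we hit Q = (12, 2):
  1P = (8, 15)
  2P = (3, 6)
  3P = (14, 15)
  4P = (12, 2)
Match found at i = 4.

k = 4


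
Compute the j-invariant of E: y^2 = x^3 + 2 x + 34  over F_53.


Delta = -16(4 a^3 + 27 b^2) mod 53 = 45
-1728 * (4 a)^3 = -1728 * (4*2)^3 mod 53 = 46
j = 46 * 45^(-1) mod 53 = 34

j = 34 (mod 53)


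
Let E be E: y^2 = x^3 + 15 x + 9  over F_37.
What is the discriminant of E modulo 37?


4 a^3 + 27 b^2 = 4*15^3 + 27*9^2 = 13500 + 2187 = 15687
Delta = -16 * (15687) = -250992
Delta mod 37 = 16

Delta = 16 (mod 37)


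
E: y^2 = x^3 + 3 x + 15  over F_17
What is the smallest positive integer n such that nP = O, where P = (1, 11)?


Compute successive multiples of P until we hit O:
  1P = (1, 11)
  2P = (11, 11)
  3P = (5, 6)
  4P = (3, 0)
  5P = (5, 11)
  6P = (11, 6)
  7P = (1, 6)
  8P = O

ord(P) = 8


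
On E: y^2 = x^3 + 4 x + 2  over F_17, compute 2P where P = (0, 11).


Doubling: s = (3 x1^2 + a) / (2 y1)
s = (3*0^2 + 4) / (2*11) mod 17 = 11
x3 = s^2 - 2 x1 mod 17 = 11^2 - 2*0 = 2
y3 = s (x1 - x3) - y1 mod 17 = 11 * (0 - 2) - 11 = 1

2P = (2, 1)


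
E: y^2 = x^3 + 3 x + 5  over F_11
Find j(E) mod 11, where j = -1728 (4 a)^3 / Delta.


Delta = -16(4 a^3 + 27 b^2) mod 11 = 1
-1728 * (4 a)^3 = -1728 * (4*3)^3 mod 11 = 10
j = 10 * 1^(-1) mod 11 = 10

j = 10 (mod 11)


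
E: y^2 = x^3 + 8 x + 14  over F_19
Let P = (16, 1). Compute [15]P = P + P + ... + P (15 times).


k = 15 = 1111_2 (binary, LSB first: 1111)
Double-and-add from P = (16, 1):
  bit 0 = 1: acc = O + (16, 1) = (16, 1)
  bit 1 = 1: acc = (16, 1) + (13, 4) = (10, 12)
  bit 2 = 1: acc = (10, 12) + (18, 9) = (14, 18)
  bit 3 = 1: acc = (14, 18) + (9, 6) = (1, 17)

15P = (1, 17)


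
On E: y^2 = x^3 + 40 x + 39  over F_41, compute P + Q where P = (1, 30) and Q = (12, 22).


P != Q, so use the chord formula.
s = (y2 - y1) / (x2 - x1) = (33) / (11) mod 41 = 3
x3 = s^2 - x1 - x2 mod 41 = 3^2 - 1 - 12 = 37
y3 = s (x1 - x3) - y1 mod 41 = 3 * (1 - 37) - 30 = 26

P + Q = (37, 26)


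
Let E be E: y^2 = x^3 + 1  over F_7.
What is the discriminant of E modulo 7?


4 a^3 + 27 b^2 = 4*0^3 + 27*1^2 = 0 + 27 = 27
Delta = -16 * (27) = -432
Delta mod 7 = 2

Delta = 2 (mod 7)


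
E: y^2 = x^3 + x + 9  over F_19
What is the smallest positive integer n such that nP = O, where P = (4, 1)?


Compute successive multiples of P until we hit O:
  1P = (4, 1)
  2P = (8, 15)
  3P = (5, 5)
  4P = (7, 6)
  5P = (15, 6)
  6P = (9, 14)
  7P = (12, 1)
  8P = (3, 18)
  ... (continuing to 26P)
  26P = O

ord(P) = 26


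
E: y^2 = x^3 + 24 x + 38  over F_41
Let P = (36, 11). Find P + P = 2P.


Doubling: s = (3 x1^2 + a) / (2 y1)
s = (3*36^2 + 24) / (2*11) mod 41 = 25
x3 = s^2 - 2 x1 mod 41 = 25^2 - 2*36 = 20
y3 = s (x1 - x3) - y1 mod 41 = 25 * (36 - 20) - 11 = 20

2P = (20, 20)


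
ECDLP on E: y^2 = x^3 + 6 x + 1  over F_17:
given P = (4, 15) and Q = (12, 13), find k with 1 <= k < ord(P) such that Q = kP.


Enumerate multiples of P until we hit Q = (12, 13):
  1P = (4, 15)
  2P = (0, 16)
  3P = (12, 4)
  4P = (9, 11)
  5P = (6, 7)
  6P = (6, 10)
  7P = (9, 6)
  8P = (12, 13)
Match found at i = 8.

k = 8


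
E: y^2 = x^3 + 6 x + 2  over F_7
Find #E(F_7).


For each x in F_7, count y with y^2 = x^3 + 6 x + 2 mod 7:
  x = 0: RHS = 2, y in [3, 4]  -> 2 point(s)
  x = 1: RHS = 2, y in [3, 4]  -> 2 point(s)
  x = 2: RHS = 1, y in [1, 6]  -> 2 point(s)
  x = 6: RHS = 2, y in [3, 4]  -> 2 point(s)
Affine points: 8. Add the point at infinity: total = 9.

#E(F_7) = 9


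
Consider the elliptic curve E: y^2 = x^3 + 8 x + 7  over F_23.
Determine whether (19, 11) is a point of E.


Check whether y^2 = x^3 + 8 x + 7 (mod 23) for (x, y) = (19, 11).
LHS: y^2 = 11^2 mod 23 = 6
RHS: x^3 + 8 x + 7 = 19^3 + 8*19 + 7 mod 23 = 3
LHS != RHS

No, not on the curve


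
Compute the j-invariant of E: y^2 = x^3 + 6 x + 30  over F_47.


Delta = -16(4 a^3 + 27 b^2) mod 47 = 25
-1728 * (4 a)^3 = -1728 * (4*6)^3 mod 47 = 19
j = 19 * 25^(-1) mod 47 = 44

j = 44 (mod 47)


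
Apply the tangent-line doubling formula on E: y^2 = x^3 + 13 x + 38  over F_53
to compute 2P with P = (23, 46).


Doubling: s = (3 x1^2 + a) / (2 y1)
s = (3*23^2 + 13) / (2*46) mod 53 = 22
x3 = s^2 - 2 x1 mod 53 = 22^2 - 2*23 = 14
y3 = s (x1 - x3) - y1 mod 53 = 22 * (23 - 14) - 46 = 46

2P = (14, 46)


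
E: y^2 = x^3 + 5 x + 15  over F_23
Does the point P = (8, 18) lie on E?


Check whether y^2 = x^3 + 5 x + 15 (mod 23) for (x, y) = (8, 18).
LHS: y^2 = 18^2 mod 23 = 2
RHS: x^3 + 5 x + 15 = 8^3 + 5*8 + 15 mod 23 = 15
LHS != RHS

No, not on the curve


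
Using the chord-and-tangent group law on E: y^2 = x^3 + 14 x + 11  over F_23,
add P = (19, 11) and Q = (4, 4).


P != Q, so use the chord formula.
s = (y2 - y1) / (x2 - x1) = (16) / (8) mod 23 = 2
x3 = s^2 - x1 - x2 mod 23 = 2^2 - 19 - 4 = 4
y3 = s (x1 - x3) - y1 mod 23 = 2 * (19 - 4) - 11 = 19

P + Q = (4, 19)


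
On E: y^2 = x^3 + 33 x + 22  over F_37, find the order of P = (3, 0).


Compute successive multiples of P until we hit O:
  1P = (3, 0)
  2P = O

ord(P) = 2


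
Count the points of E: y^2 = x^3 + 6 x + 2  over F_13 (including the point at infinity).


For each x in F_13, count y with y^2 = x^3 + 6 x + 2 mod 13:
  x = 1: RHS = 9, y in [3, 10]  -> 2 point(s)
  x = 2: RHS = 9, y in [3, 10]  -> 2 point(s)
  x = 4: RHS = 12, y in [5, 8]  -> 2 point(s)
  x = 5: RHS = 1, y in [1, 12]  -> 2 point(s)
  x = 7: RHS = 10, y in [6, 7]  -> 2 point(s)
  x = 8: RHS = 3, y in [4, 9]  -> 2 point(s)
  x = 10: RHS = 9, y in [3, 10]  -> 2 point(s)
Affine points: 14. Add the point at infinity: total = 15.

#E(F_13) = 15
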